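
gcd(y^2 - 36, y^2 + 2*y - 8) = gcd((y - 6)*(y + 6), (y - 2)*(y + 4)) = 1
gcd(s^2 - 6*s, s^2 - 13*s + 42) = s - 6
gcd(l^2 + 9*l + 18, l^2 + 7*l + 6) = l + 6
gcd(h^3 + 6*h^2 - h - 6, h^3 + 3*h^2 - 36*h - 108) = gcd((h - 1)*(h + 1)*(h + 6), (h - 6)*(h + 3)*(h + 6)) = h + 6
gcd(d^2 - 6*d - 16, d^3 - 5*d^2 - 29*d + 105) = 1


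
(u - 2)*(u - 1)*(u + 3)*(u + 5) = u^4 + 5*u^3 - 7*u^2 - 29*u + 30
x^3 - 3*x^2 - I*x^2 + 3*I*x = x*(x - 3)*(x - I)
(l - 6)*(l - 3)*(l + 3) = l^3 - 6*l^2 - 9*l + 54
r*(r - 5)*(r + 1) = r^3 - 4*r^2 - 5*r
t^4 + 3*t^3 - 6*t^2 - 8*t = t*(t - 2)*(t + 1)*(t + 4)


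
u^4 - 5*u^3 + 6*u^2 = u^2*(u - 3)*(u - 2)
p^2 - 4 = (p - 2)*(p + 2)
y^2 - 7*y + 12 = (y - 4)*(y - 3)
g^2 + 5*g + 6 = (g + 2)*(g + 3)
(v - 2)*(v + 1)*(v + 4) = v^3 + 3*v^2 - 6*v - 8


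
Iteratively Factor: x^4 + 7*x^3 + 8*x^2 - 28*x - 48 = (x + 2)*(x^3 + 5*x^2 - 2*x - 24) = (x + 2)*(x + 3)*(x^2 + 2*x - 8) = (x + 2)*(x + 3)*(x + 4)*(x - 2)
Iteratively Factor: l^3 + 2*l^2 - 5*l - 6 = (l - 2)*(l^2 + 4*l + 3) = (l - 2)*(l + 3)*(l + 1)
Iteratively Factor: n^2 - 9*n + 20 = (n - 4)*(n - 5)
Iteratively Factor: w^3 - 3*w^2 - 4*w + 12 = (w + 2)*(w^2 - 5*w + 6) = (w - 2)*(w + 2)*(w - 3)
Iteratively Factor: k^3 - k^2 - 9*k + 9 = (k - 3)*(k^2 + 2*k - 3) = (k - 3)*(k - 1)*(k + 3)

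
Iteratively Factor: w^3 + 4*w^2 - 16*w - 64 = (w + 4)*(w^2 - 16) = (w - 4)*(w + 4)*(w + 4)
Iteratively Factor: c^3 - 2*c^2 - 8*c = (c)*(c^2 - 2*c - 8) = c*(c - 4)*(c + 2)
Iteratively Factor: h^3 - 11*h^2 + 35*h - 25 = (h - 1)*(h^2 - 10*h + 25) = (h - 5)*(h - 1)*(h - 5)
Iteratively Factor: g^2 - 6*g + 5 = (g - 1)*(g - 5)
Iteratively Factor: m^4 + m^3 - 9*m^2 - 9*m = (m - 3)*(m^3 + 4*m^2 + 3*m) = (m - 3)*(m + 1)*(m^2 + 3*m) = (m - 3)*(m + 1)*(m + 3)*(m)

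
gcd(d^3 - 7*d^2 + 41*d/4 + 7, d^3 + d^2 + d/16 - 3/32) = d + 1/2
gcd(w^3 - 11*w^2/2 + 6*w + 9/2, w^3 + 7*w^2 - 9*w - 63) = w - 3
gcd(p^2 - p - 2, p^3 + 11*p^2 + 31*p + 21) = p + 1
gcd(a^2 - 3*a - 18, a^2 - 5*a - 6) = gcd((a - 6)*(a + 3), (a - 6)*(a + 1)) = a - 6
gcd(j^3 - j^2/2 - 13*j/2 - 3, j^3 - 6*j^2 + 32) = j + 2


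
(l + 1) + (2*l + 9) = 3*l + 10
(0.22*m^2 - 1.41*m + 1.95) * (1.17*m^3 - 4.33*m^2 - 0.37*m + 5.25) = 0.2574*m^5 - 2.6023*m^4 + 8.3054*m^3 - 6.7668*m^2 - 8.124*m + 10.2375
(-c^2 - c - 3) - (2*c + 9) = -c^2 - 3*c - 12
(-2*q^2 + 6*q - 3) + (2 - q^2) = -3*q^2 + 6*q - 1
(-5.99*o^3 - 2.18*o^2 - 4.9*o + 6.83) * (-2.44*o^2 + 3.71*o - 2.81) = 14.6156*o^5 - 16.9037*o^4 + 20.7001*o^3 - 28.7184*o^2 + 39.1083*o - 19.1923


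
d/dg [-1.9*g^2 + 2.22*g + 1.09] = 2.22 - 3.8*g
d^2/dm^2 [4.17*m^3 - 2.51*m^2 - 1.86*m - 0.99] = 25.02*m - 5.02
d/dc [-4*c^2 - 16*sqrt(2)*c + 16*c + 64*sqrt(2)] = -8*c - 16*sqrt(2) + 16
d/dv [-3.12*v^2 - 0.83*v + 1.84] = -6.24*v - 0.83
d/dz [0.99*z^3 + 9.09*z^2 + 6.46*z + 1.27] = 2.97*z^2 + 18.18*z + 6.46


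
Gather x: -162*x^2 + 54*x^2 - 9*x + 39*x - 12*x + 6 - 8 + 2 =-108*x^2 + 18*x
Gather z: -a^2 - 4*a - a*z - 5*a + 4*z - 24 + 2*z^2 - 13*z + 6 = -a^2 - 9*a + 2*z^2 + z*(-a - 9) - 18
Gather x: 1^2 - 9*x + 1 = 2 - 9*x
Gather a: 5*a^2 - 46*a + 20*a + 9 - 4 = 5*a^2 - 26*a + 5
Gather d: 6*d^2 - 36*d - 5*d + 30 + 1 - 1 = 6*d^2 - 41*d + 30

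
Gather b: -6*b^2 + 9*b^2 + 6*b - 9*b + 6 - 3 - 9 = 3*b^2 - 3*b - 6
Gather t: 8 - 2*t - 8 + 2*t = 0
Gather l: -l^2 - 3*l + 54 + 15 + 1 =-l^2 - 3*l + 70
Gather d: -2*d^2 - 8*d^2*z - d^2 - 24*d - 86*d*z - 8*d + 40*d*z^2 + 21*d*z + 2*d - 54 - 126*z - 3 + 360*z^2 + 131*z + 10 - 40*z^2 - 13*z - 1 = d^2*(-8*z - 3) + d*(40*z^2 - 65*z - 30) + 320*z^2 - 8*z - 48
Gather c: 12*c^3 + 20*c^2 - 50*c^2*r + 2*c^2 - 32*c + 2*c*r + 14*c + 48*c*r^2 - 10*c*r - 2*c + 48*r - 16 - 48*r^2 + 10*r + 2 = 12*c^3 + c^2*(22 - 50*r) + c*(48*r^2 - 8*r - 20) - 48*r^2 + 58*r - 14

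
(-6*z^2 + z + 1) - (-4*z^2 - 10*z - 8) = -2*z^2 + 11*z + 9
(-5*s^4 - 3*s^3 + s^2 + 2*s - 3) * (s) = -5*s^5 - 3*s^4 + s^3 + 2*s^2 - 3*s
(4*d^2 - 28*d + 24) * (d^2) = 4*d^4 - 28*d^3 + 24*d^2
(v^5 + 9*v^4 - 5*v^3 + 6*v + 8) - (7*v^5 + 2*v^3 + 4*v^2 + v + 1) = -6*v^5 + 9*v^4 - 7*v^3 - 4*v^2 + 5*v + 7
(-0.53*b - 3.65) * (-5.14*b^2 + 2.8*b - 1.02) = 2.7242*b^3 + 17.277*b^2 - 9.6794*b + 3.723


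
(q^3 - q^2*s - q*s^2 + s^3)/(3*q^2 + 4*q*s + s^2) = (q^2 - 2*q*s + s^2)/(3*q + s)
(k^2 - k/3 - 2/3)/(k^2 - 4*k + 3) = (k + 2/3)/(k - 3)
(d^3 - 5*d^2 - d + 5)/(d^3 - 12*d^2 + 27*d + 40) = (d - 1)/(d - 8)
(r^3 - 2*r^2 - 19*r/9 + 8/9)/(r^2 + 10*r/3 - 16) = (3*r^2 + 2*r - 1)/(3*(r + 6))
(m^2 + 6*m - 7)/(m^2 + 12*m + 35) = (m - 1)/(m + 5)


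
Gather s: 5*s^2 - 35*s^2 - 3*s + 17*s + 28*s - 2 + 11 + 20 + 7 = -30*s^2 + 42*s + 36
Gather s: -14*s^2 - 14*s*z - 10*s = -14*s^2 + s*(-14*z - 10)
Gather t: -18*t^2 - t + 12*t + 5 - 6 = -18*t^2 + 11*t - 1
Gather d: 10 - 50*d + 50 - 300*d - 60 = -350*d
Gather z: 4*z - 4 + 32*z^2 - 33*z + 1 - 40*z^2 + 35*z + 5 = -8*z^2 + 6*z + 2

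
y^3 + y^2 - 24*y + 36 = (y - 3)*(y - 2)*(y + 6)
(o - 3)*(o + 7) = o^2 + 4*o - 21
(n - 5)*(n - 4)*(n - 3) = n^3 - 12*n^2 + 47*n - 60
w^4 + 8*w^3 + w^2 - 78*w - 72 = (w - 3)*(w + 1)*(w + 4)*(w + 6)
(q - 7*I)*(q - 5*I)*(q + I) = q^3 - 11*I*q^2 - 23*q - 35*I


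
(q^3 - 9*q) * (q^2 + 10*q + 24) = q^5 + 10*q^4 + 15*q^3 - 90*q^2 - 216*q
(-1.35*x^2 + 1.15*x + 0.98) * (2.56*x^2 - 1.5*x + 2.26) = -3.456*x^4 + 4.969*x^3 - 2.2672*x^2 + 1.129*x + 2.2148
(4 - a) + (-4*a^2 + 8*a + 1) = -4*a^2 + 7*a + 5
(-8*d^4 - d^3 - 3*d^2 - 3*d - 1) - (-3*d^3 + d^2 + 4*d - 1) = -8*d^4 + 2*d^3 - 4*d^2 - 7*d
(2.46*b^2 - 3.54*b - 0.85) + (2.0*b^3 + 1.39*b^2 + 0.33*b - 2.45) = 2.0*b^3 + 3.85*b^2 - 3.21*b - 3.3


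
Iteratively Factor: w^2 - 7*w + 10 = (w - 2)*(w - 5)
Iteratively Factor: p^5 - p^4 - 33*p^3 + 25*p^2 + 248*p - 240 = (p + 4)*(p^4 - 5*p^3 - 13*p^2 + 77*p - 60) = (p - 3)*(p + 4)*(p^3 - 2*p^2 - 19*p + 20) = (p - 5)*(p - 3)*(p + 4)*(p^2 + 3*p - 4) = (p - 5)*(p - 3)*(p - 1)*(p + 4)*(p + 4)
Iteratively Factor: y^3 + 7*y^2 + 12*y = (y + 3)*(y^2 + 4*y) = (y + 3)*(y + 4)*(y)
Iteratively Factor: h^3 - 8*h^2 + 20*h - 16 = (h - 2)*(h^2 - 6*h + 8) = (h - 2)^2*(h - 4)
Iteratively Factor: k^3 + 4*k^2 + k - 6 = (k + 2)*(k^2 + 2*k - 3) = (k - 1)*(k + 2)*(k + 3)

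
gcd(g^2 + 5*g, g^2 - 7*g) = g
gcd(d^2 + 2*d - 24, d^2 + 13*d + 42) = d + 6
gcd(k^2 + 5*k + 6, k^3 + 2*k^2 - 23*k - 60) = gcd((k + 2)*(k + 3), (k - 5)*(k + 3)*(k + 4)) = k + 3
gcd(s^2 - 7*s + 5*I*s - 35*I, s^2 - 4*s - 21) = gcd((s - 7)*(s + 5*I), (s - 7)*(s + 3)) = s - 7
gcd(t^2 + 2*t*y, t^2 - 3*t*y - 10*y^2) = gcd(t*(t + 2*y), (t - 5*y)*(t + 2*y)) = t + 2*y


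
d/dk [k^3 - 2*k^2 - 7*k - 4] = 3*k^2 - 4*k - 7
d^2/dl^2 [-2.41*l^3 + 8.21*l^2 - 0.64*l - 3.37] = 16.42 - 14.46*l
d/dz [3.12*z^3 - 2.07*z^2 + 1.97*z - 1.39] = 9.36*z^2 - 4.14*z + 1.97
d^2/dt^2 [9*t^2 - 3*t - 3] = 18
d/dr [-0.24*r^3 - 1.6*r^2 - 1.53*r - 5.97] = -0.72*r^2 - 3.2*r - 1.53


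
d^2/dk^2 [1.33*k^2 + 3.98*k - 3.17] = 2.66000000000000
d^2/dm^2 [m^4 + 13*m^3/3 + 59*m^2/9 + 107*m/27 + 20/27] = 12*m^2 + 26*m + 118/9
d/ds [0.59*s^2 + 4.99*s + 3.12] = 1.18*s + 4.99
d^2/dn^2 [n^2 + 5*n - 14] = 2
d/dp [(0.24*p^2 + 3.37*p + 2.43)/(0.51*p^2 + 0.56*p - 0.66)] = (-1.5843*p^2 - 2.7954*p - 3.585)/(0.2601*p^4 + 0.5712*p^3 - 0.3596*p^2 - 0.7392*p + 0.4356)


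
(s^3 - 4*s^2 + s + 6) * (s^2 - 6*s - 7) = s^5 - 10*s^4 + 18*s^3 + 28*s^2 - 43*s - 42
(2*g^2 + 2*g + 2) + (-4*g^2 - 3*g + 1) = -2*g^2 - g + 3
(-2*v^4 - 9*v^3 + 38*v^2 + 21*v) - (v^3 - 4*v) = -2*v^4 - 10*v^3 + 38*v^2 + 25*v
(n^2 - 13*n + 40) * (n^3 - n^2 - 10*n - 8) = n^5 - 14*n^4 + 43*n^3 + 82*n^2 - 296*n - 320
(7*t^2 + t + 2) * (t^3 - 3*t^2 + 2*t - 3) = 7*t^5 - 20*t^4 + 13*t^3 - 25*t^2 + t - 6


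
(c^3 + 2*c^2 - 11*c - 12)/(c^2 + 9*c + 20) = (c^2 - 2*c - 3)/(c + 5)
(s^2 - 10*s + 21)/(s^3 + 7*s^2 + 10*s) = (s^2 - 10*s + 21)/(s*(s^2 + 7*s + 10))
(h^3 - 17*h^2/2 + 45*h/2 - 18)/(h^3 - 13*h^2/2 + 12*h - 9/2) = (2*h^2 - 11*h + 12)/(2*h^2 - 7*h + 3)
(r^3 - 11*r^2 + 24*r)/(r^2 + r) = (r^2 - 11*r + 24)/(r + 1)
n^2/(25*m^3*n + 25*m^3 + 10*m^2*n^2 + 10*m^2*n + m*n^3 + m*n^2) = n^2/(m*(25*m^2*n + 25*m^2 + 10*m*n^2 + 10*m*n + n^3 + n^2))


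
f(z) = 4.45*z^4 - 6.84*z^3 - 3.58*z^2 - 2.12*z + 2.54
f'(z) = 17.8*z^3 - 20.52*z^2 - 7.16*z - 2.12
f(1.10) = -6.71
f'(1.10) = -11.13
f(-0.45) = 3.57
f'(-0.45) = -4.68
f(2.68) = 69.04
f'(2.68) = 173.94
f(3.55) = 350.65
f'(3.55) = 510.21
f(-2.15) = 153.61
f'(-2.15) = -258.48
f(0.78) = -2.89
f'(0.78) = -11.74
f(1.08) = -6.49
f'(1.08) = -11.36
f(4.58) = 1218.64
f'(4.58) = 1244.73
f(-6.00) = 7131.02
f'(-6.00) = -4542.68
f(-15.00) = 247595.09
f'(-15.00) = -64586.72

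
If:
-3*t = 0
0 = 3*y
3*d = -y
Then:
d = 0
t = 0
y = 0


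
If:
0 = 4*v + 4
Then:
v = -1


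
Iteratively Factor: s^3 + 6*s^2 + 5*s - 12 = (s + 4)*(s^2 + 2*s - 3) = (s + 3)*(s + 4)*(s - 1)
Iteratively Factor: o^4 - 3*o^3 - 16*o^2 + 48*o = (o - 3)*(o^3 - 16*o) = (o - 3)*(o + 4)*(o^2 - 4*o) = o*(o - 3)*(o + 4)*(o - 4)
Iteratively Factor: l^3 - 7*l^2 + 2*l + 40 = (l + 2)*(l^2 - 9*l + 20) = (l - 5)*(l + 2)*(l - 4)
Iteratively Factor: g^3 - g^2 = (g)*(g^2 - g) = g^2*(g - 1)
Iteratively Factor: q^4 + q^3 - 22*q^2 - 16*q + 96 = (q + 3)*(q^3 - 2*q^2 - 16*q + 32) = (q - 2)*(q + 3)*(q^2 - 16) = (q - 4)*(q - 2)*(q + 3)*(q + 4)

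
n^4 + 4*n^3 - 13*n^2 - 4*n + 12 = (n - 2)*(n - 1)*(n + 1)*(n + 6)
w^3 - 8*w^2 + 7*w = w*(w - 7)*(w - 1)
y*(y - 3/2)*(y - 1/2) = y^3 - 2*y^2 + 3*y/4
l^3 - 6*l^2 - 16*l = l*(l - 8)*(l + 2)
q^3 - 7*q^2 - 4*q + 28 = (q - 7)*(q - 2)*(q + 2)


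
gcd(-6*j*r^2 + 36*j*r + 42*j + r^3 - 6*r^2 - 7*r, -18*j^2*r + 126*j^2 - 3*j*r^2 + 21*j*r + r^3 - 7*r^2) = -6*j*r + 42*j + r^2 - 7*r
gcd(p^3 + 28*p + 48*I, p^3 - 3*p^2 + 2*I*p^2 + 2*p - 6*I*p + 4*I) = p + 2*I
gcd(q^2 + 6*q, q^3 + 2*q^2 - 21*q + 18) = q + 6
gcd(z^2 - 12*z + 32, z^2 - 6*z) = 1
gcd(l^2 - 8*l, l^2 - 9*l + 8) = l - 8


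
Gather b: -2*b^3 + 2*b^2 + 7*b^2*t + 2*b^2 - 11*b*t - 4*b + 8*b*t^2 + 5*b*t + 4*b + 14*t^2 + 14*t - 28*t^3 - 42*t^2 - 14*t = -2*b^3 + b^2*(7*t + 4) + b*(8*t^2 - 6*t) - 28*t^3 - 28*t^2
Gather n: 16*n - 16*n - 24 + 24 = 0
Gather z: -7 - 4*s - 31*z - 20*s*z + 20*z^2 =-4*s + 20*z^2 + z*(-20*s - 31) - 7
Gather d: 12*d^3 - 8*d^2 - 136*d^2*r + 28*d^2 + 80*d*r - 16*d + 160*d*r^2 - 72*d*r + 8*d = 12*d^3 + d^2*(20 - 136*r) + d*(160*r^2 + 8*r - 8)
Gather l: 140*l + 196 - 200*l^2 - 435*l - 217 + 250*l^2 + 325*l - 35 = 50*l^2 + 30*l - 56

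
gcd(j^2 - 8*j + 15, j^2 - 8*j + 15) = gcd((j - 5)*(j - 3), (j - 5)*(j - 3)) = j^2 - 8*j + 15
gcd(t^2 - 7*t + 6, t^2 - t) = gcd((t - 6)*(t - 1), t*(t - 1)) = t - 1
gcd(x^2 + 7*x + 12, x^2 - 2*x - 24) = x + 4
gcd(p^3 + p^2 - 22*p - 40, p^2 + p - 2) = p + 2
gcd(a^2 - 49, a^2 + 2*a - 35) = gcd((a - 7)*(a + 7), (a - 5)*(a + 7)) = a + 7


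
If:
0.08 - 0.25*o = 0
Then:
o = 0.32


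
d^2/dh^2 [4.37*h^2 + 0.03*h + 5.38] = 8.74000000000000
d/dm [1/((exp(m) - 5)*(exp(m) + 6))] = (-2*exp(m) - 1)*exp(m)/(exp(4*m) + 2*exp(3*m) - 59*exp(2*m) - 60*exp(m) + 900)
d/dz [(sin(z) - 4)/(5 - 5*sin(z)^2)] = (sin(z)^2 - 8*sin(z) + 1)/(5*cos(z)^3)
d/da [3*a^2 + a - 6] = 6*a + 1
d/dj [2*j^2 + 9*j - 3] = 4*j + 9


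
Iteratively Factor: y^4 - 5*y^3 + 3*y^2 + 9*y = (y - 3)*(y^3 - 2*y^2 - 3*y) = y*(y - 3)*(y^2 - 2*y - 3) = y*(y - 3)^2*(y + 1)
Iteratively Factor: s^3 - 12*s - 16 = (s + 2)*(s^2 - 2*s - 8) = (s + 2)^2*(s - 4)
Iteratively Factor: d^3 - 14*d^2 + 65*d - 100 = (d - 5)*(d^2 - 9*d + 20) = (d - 5)^2*(d - 4)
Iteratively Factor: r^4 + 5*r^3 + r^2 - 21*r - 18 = (r + 3)*(r^3 + 2*r^2 - 5*r - 6) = (r - 2)*(r + 3)*(r^2 + 4*r + 3) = (r - 2)*(r + 1)*(r + 3)*(r + 3)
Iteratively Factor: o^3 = (o)*(o^2) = o^2*(o)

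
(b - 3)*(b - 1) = b^2 - 4*b + 3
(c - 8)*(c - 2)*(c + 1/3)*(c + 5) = c^4 - 14*c^3/3 - 107*c^2/3 + 206*c/3 + 80/3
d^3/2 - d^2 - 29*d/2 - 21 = (d/2 + 1)*(d - 7)*(d + 3)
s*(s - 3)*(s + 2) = s^3 - s^2 - 6*s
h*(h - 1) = h^2 - h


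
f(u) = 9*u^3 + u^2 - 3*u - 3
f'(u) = 27*u^2 + 2*u - 3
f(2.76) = 185.56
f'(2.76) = 208.20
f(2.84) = 202.70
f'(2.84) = 220.45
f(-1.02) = -8.45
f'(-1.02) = 23.05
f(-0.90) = -6.05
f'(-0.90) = 17.07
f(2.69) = 171.35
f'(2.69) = 197.75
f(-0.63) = -2.96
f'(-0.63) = 6.46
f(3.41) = 355.26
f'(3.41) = 317.78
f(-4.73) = -918.85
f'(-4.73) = 591.61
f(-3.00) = -228.00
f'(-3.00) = 234.00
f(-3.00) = -228.00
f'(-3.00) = 234.00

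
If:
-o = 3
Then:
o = -3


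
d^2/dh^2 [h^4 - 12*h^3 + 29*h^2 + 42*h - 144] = 12*h^2 - 72*h + 58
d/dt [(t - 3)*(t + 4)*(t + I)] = 3*t^2 + 2*t*(1 + I) - 12 + I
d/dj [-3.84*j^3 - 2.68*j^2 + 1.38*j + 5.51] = -11.52*j^2 - 5.36*j + 1.38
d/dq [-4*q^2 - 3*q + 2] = -8*q - 3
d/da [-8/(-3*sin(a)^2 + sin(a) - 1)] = 8*(1 - 6*sin(a))*cos(a)/(3*sin(a)^2 - sin(a) + 1)^2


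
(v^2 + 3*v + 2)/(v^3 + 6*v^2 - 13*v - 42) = (v + 1)/(v^2 + 4*v - 21)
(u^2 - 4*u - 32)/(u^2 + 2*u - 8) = (u - 8)/(u - 2)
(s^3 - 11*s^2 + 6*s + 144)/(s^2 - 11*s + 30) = (s^2 - 5*s - 24)/(s - 5)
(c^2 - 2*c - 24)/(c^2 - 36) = (c + 4)/(c + 6)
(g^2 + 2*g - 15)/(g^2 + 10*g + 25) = (g - 3)/(g + 5)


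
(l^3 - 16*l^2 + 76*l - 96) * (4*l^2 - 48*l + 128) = 4*l^5 - 112*l^4 + 1200*l^3 - 6080*l^2 + 14336*l - 12288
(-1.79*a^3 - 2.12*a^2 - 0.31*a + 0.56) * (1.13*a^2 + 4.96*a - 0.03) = -2.0227*a^5 - 11.274*a^4 - 10.8118*a^3 - 0.8412*a^2 + 2.7869*a - 0.0168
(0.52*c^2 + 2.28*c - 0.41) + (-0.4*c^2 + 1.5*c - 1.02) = 0.12*c^2 + 3.78*c - 1.43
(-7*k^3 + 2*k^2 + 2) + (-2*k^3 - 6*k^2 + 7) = -9*k^3 - 4*k^2 + 9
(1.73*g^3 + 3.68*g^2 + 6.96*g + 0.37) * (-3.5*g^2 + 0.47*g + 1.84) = -6.055*g^5 - 12.0669*g^4 - 19.4472*g^3 + 8.7474*g^2 + 12.9803*g + 0.6808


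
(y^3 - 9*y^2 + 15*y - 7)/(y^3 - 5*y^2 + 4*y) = (y^2 - 8*y + 7)/(y*(y - 4))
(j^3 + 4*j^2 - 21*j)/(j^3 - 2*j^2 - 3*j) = (j + 7)/(j + 1)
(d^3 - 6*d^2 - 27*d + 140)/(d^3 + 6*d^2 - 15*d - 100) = (d - 7)/(d + 5)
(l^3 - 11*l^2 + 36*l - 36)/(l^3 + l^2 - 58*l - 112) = (l^3 - 11*l^2 + 36*l - 36)/(l^3 + l^2 - 58*l - 112)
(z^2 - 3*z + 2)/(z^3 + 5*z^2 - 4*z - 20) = (z - 1)/(z^2 + 7*z + 10)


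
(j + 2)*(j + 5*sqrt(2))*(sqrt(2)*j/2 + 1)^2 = j^4/2 + j^3 + 7*sqrt(2)*j^3/2 + 7*sqrt(2)*j^2 + 11*j^2 + 5*sqrt(2)*j + 22*j + 10*sqrt(2)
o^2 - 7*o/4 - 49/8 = (o - 7/2)*(o + 7/4)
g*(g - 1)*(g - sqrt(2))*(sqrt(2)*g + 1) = sqrt(2)*g^4 - sqrt(2)*g^3 - g^3 - sqrt(2)*g^2 + g^2 + sqrt(2)*g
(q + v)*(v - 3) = q*v - 3*q + v^2 - 3*v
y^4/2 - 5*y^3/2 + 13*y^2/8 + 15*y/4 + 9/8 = (y/2 + 1/4)*(y - 3)^2*(y + 1/2)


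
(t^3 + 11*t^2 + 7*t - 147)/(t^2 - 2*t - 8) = (-t^3 - 11*t^2 - 7*t + 147)/(-t^2 + 2*t + 8)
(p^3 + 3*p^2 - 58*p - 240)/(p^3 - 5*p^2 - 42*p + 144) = (p + 5)/(p - 3)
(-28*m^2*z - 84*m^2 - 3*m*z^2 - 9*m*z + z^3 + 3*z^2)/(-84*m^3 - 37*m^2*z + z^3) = (z + 3)/(3*m + z)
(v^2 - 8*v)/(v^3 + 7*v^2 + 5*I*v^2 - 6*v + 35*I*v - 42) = v*(v - 8)/(v^3 + v^2*(7 + 5*I) + v*(-6 + 35*I) - 42)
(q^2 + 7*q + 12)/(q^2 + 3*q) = (q + 4)/q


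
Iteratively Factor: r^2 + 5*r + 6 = (r + 2)*(r + 3)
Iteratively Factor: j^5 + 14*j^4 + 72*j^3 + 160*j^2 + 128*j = (j + 2)*(j^4 + 12*j^3 + 48*j^2 + 64*j) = (j + 2)*(j + 4)*(j^3 + 8*j^2 + 16*j) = (j + 2)*(j + 4)^2*(j^2 + 4*j) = (j + 2)*(j + 4)^3*(j)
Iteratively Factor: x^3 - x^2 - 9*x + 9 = (x - 3)*(x^2 + 2*x - 3) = (x - 3)*(x + 3)*(x - 1)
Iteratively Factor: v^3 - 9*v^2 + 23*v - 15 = (v - 5)*(v^2 - 4*v + 3) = (v - 5)*(v - 1)*(v - 3)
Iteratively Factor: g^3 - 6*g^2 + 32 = (g - 4)*(g^2 - 2*g - 8) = (g - 4)^2*(g + 2)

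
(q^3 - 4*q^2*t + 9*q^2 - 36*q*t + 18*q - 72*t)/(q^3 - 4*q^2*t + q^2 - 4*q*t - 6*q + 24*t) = (q + 6)/(q - 2)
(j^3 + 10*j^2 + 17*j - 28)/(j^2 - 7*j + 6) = (j^2 + 11*j + 28)/(j - 6)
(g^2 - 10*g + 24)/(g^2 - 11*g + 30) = (g - 4)/(g - 5)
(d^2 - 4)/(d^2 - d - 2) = (d + 2)/(d + 1)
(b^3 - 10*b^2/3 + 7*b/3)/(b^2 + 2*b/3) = (3*b^2 - 10*b + 7)/(3*b + 2)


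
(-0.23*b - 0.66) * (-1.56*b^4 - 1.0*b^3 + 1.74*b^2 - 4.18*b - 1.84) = 0.3588*b^5 + 1.2596*b^4 + 0.2598*b^3 - 0.187*b^2 + 3.182*b + 1.2144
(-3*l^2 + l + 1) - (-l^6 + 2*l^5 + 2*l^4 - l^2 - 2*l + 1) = l^6 - 2*l^5 - 2*l^4 - 2*l^2 + 3*l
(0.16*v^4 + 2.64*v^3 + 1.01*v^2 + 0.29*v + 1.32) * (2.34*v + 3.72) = 0.3744*v^5 + 6.7728*v^4 + 12.1842*v^3 + 4.4358*v^2 + 4.1676*v + 4.9104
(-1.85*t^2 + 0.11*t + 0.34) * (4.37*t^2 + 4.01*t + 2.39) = -8.0845*t^4 - 6.9378*t^3 - 2.4946*t^2 + 1.6263*t + 0.8126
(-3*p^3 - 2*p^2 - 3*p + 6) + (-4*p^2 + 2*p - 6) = -3*p^3 - 6*p^2 - p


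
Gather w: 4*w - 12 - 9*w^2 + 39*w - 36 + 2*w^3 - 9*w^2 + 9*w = 2*w^3 - 18*w^2 + 52*w - 48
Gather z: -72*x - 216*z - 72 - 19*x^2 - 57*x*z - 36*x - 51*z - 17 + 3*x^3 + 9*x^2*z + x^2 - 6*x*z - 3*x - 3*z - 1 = 3*x^3 - 18*x^2 - 111*x + z*(9*x^2 - 63*x - 270) - 90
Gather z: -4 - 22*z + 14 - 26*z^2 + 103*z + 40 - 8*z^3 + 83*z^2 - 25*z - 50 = -8*z^3 + 57*z^2 + 56*z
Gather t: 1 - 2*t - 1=-2*t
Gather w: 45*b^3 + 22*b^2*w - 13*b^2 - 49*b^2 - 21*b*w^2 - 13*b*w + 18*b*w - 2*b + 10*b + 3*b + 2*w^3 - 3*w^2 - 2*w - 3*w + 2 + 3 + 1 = 45*b^3 - 62*b^2 + 11*b + 2*w^3 + w^2*(-21*b - 3) + w*(22*b^2 + 5*b - 5) + 6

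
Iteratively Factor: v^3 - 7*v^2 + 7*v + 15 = (v - 5)*(v^2 - 2*v - 3) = (v - 5)*(v - 3)*(v + 1)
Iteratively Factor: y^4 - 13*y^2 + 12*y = (y - 1)*(y^3 + y^2 - 12*y) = (y - 3)*(y - 1)*(y^2 + 4*y) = y*(y - 3)*(y - 1)*(y + 4)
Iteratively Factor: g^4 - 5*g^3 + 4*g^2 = (g)*(g^3 - 5*g^2 + 4*g) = g^2*(g^2 - 5*g + 4) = g^2*(g - 4)*(g - 1)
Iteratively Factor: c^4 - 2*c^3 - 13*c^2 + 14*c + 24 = (c - 2)*(c^3 - 13*c - 12) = (c - 2)*(c + 3)*(c^2 - 3*c - 4) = (c - 4)*(c - 2)*(c + 3)*(c + 1)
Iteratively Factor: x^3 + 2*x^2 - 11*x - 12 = (x - 3)*(x^2 + 5*x + 4) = (x - 3)*(x + 1)*(x + 4)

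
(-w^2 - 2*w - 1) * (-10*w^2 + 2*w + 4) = 10*w^4 + 18*w^3 + 2*w^2 - 10*w - 4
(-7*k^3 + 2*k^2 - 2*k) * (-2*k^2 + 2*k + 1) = 14*k^5 - 18*k^4 + k^3 - 2*k^2 - 2*k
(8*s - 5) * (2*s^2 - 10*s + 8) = 16*s^3 - 90*s^2 + 114*s - 40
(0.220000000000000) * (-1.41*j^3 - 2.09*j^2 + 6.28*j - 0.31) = -0.3102*j^3 - 0.4598*j^2 + 1.3816*j - 0.0682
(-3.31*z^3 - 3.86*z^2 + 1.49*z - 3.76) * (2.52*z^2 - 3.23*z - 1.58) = -8.3412*z^5 + 0.9641*z^4 + 21.4524*z^3 - 8.1891*z^2 + 9.7906*z + 5.9408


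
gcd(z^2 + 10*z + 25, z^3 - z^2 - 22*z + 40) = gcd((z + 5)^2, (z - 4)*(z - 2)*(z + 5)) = z + 5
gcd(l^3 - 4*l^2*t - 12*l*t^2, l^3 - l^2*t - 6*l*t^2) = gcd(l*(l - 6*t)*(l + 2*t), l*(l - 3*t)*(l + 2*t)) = l^2 + 2*l*t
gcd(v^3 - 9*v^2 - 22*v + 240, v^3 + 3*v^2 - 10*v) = v + 5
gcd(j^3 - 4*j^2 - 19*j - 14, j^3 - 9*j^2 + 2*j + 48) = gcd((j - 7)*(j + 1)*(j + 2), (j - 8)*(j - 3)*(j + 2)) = j + 2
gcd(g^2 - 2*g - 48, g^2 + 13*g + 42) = g + 6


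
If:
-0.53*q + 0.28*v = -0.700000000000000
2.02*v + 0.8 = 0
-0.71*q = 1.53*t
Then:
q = 1.11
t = -0.52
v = -0.40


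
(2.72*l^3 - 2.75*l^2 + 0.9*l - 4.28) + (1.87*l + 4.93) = 2.72*l^3 - 2.75*l^2 + 2.77*l + 0.649999999999999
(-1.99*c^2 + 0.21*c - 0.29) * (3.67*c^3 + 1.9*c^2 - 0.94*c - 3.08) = -7.3033*c^5 - 3.0103*c^4 + 1.2053*c^3 + 5.3808*c^2 - 0.3742*c + 0.8932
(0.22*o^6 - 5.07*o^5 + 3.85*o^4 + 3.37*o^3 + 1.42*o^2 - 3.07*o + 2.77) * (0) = 0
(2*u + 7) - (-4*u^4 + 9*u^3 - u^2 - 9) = 4*u^4 - 9*u^3 + u^2 + 2*u + 16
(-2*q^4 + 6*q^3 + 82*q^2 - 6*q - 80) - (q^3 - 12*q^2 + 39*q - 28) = -2*q^4 + 5*q^3 + 94*q^2 - 45*q - 52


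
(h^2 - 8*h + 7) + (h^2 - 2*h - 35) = 2*h^2 - 10*h - 28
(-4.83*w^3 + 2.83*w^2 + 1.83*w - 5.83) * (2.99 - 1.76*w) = 8.5008*w^4 - 19.4225*w^3 + 5.2409*w^2 + 15.7325*w - 17.4317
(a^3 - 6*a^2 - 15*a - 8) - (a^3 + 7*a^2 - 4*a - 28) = -13*a^2 - 11*a + 20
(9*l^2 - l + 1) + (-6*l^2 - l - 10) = 3*l^2 - 2*l - 9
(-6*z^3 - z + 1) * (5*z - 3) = -30*z^4 + 18*z^3 - 5*z^2 + 8*z - 3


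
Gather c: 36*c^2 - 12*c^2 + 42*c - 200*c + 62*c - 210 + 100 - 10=24*c^2 - 96*c - 120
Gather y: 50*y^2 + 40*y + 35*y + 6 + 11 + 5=50*y^2 + 75*y + 22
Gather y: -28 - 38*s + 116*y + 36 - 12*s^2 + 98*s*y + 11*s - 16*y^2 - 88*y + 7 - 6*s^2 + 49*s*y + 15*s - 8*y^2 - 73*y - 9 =-18*s^2 - 12*s - 24*y^2 + y*(147*s - 45) + 6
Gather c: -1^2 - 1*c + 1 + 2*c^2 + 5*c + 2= 2*c^2 + 4*c + 2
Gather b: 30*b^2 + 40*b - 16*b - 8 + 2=30*b^2 + 24*b - 6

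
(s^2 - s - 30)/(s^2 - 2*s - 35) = (s - 6)/(s - 7)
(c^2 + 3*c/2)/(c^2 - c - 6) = c*(2*c + 3)/(2*(c^2 - c - 6))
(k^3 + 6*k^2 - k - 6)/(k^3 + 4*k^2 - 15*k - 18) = (k - 1)/(k - 3)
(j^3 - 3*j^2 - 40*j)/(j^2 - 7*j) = (j^2 - 3*j - 40)/(j - 7)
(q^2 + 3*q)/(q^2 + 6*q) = (q + 3)/(q + 6)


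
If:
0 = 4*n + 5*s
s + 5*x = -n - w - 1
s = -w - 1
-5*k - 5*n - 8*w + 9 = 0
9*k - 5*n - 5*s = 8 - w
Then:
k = 265/259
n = 270/259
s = -216/259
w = -43/259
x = -54/259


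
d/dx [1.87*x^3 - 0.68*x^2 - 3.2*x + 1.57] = 5.61*x^2 - 1.36*x - 3.2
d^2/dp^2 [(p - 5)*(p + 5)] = 2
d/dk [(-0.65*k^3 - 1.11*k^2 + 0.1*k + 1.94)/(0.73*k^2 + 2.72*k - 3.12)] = (-0.4745*k^4 - 3.536*k^3 + 2.9918*k^2 + 4.094*k - 5.5888)/(0.5329*k^4 + 3.9712*k^3 + 2.8432*k^2 - 16.9728*k + 9.7344)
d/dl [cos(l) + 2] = -sin(l)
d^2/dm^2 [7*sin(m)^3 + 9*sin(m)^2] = -63*sin(m)^3 - 36*sin(m)^2 + 42*sin(m) + 18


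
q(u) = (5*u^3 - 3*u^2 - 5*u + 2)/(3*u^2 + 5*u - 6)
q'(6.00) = 1.56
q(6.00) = 7.15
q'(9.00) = 1.61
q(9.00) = 11.91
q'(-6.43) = 1.15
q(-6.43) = -16.52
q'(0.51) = 2.31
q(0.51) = 0.25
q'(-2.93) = -37.42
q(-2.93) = -26.42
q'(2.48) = 1.39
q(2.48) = 1.91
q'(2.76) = 1.41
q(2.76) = 2.30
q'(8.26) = 1.60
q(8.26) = 10.73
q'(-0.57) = -0.49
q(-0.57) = -0.37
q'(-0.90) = -1.55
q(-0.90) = -0.05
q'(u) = (-6*u - 5)*(5*u^3 - 3*u^2 - 5*u + 2)/(3*u^2 + 5*u - 6)^2 + (15*u^2 - 6*u - 5)/(3*u^2 + 5*u - 6) = (15*u^4 + 50*u^3 - 90*u^2 + 24*u + 20)/(9*u^4 + 30*u^3 - 11*u^2 - 60*u + 36)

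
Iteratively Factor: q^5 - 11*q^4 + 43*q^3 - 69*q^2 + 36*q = (q - 3)*(q^4 - 8*q^3 + 19*q^2 - 12*q) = q*(q - 3)*(q^3 - 8*q^2 + 19*q - 12) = q*(q - 4)*(q - 3)*(q^2 - 4*q + 3) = q*(q - 4)*(q - 3)^2*(q - 1)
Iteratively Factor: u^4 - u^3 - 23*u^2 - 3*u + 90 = (u - 2)*(u^3 + u^2 - 21*u - 45) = (u - 2)*(u + 3)*(u^2 - 2*u - 15) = (u - 2)*(u + 3)^2*(u - 5)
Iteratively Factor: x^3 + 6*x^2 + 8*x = (x + 4)*(x^2 + 2*x) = (x + 2)*(x + 4)*(x)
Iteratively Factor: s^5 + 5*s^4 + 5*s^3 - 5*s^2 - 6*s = (s)*(s^4 + 5*s^3 + 5*s^2 - 5*s - 6) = s*(s + 1)*(s^3 + 4*s^2 + s - 6) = s*(s - 1)*(s + 1)*(s^2 + 5*s + 6) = s*(s - 1)*(s + 1)*(s + 3)*(s + 2)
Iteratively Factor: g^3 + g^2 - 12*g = (g + 4)*(g^2 - 3*g) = (g - 3)*(g + 4)*(g)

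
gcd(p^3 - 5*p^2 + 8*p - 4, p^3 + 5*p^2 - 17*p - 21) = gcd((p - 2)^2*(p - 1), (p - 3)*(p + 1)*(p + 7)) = 1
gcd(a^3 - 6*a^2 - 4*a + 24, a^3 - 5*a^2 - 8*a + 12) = a^2 - 4*a - 12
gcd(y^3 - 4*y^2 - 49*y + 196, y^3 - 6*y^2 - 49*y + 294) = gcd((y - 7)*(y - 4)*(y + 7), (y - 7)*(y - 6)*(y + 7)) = y^2 - 49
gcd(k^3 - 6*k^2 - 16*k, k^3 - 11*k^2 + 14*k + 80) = k^2 - 6*k - 16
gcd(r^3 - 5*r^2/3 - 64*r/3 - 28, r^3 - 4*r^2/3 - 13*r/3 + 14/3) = r + 2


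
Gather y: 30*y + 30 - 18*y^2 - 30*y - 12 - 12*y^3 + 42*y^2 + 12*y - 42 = -12*y^3 + 24*y^2 + 12*y - 24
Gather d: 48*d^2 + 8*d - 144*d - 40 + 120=48*d^2 - 136*d + 80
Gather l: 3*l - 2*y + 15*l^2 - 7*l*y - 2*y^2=15*l^2 + l*(3 - 7*y) - 2*y^2 - 2*y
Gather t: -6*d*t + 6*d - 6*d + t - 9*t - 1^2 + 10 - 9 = t*(-6*d - 8)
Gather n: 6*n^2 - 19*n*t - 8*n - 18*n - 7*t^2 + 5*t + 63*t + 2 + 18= 6*n^2 + n*(-19*t - 26) - 7*t^2 + 68*t + 20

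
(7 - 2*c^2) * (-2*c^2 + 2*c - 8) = 4*c^4 - 4*c^3 + 2*c^2 + 14*c - 56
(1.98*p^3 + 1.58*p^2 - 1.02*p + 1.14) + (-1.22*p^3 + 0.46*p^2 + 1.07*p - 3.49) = 0.76*p^3 + 2.04*p^2 + 0.05*p - 2.35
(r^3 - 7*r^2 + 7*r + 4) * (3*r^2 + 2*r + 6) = 3*r^5 - 19*r^4 + 13*r^3 - 16*r^2 + 50*r + 24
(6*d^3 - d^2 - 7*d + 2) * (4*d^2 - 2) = 24*d^5 - 4*d^4 - 40*d^3 + 10*d^2 + 14*d - 4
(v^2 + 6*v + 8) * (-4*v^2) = -4*v^4 - 24*v^3 - 32*v^2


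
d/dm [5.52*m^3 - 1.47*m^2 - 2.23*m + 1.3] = 16.56*m^2 - 2.94*m - 2.23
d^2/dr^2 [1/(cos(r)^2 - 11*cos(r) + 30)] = (-4*sin(r)^4 + 3*sin(r)^2 - 1485*cos(r)/4 + 33*cos(3*r)/4 + 183)/((cos(r) - 6)^3*(cos(r) - 5)^3)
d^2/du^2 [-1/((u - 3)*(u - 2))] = 2*(-(u - 3)^2 - (u - 3)*(u - 2) - (u - 2)^2)/((u - 3)^3*(u - 2)^3)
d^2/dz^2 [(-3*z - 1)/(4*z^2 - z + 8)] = 2*(-(3*z + 1)*(8*z - 1)^2 + (36*z + 1)*(4*z^2 - z + 8))/(4*z^2 - z + 8)^3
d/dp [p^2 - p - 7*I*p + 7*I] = 2*p - 1 - 7*I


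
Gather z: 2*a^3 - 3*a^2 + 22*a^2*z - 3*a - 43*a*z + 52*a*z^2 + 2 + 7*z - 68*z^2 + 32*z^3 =2*a^3 - 3*a^2 - 3*a + 32*z^3 + z^2*(52*a - 68) + z*(22*a^2 - 43*a + 7) + 2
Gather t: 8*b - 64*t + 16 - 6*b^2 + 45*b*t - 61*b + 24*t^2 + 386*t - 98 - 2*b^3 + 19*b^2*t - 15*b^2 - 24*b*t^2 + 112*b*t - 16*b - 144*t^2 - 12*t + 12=-2*b^3 - 21*b^2 - 69*b + t^2*(-24*b - 120) + t*(19*b^2 + 157*b + 310) - 70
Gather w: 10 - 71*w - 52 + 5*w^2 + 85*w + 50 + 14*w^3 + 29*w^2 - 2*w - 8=14*w^3 + 34*w^2 + 12*w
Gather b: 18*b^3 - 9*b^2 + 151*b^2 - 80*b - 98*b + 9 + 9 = 18*b^3 + 142*b^2 - 178*b + 18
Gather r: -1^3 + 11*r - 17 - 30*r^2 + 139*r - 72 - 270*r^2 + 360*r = -300*r^2 + 510*r - 90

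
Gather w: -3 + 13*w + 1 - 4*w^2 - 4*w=-4*w^2 + 9*w - 2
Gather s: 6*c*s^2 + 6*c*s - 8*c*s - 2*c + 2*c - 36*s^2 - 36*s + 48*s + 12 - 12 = s^2*(6*c - 36) + s*(12 - 2*c)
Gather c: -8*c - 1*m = -8*c - m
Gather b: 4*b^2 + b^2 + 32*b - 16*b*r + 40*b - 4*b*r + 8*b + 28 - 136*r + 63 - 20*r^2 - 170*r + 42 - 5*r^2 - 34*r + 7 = 5*b^2 + b*(80 - 20*r) - 25*r^2 - 340*r + 140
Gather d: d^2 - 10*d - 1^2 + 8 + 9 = d^2 - 10*d + 16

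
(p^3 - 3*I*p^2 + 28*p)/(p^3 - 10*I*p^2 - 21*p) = (p + 4*I)/(p - 3*I)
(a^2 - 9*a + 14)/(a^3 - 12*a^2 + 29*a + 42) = (a - 2)/(a^2 - 5*a - 6)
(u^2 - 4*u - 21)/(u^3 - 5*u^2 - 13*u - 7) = (u + 3)/(u^2 + 2*u + 1)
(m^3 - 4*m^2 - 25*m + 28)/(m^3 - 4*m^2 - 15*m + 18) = (m^2 - 3*m - 28)/(m^2 - 3*m - 18)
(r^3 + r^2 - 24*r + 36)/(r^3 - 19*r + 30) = (r + 6)/(r + 5)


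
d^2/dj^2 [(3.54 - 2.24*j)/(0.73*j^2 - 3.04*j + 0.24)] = (-(1.46*j - 3.04)*(2.24*j - 3.54)*(2.92*j - 6.08) + (9.8112*j - 18.7876)*(0.73*j^2 - 3.04*j + 0.24))/(0.73*j^2 - 3.04*j + 0.24)^3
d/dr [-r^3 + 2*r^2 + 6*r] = -3*r^2 + 4*r + 6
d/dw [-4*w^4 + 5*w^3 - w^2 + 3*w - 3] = -16*w^3 + 15*w^2 - 2*w + 3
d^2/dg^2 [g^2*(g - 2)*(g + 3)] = 12*g^2 + 6*g - 12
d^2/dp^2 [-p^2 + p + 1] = -2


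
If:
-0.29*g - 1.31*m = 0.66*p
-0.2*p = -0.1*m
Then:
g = -11.3103448275862*p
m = 2.0*p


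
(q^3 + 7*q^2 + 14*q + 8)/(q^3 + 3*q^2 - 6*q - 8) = (q + 2)/(q - 2)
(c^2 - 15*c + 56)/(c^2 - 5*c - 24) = (c - 7)/(c + 3)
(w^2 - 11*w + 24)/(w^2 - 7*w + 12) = (w - 8)/(w - 4)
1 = 1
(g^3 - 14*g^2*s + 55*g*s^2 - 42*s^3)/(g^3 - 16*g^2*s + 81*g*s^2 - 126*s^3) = (-g + s)/(-g + 3*s)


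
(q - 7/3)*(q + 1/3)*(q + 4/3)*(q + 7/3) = q^4 + 5*q^3/3 - 5*q^2 - 245*q/27 - 196/81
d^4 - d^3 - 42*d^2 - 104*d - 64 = (d - 8)*(d + 1)*(d + 2)*(d + 4)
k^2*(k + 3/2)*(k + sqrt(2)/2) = k^4 + sqrt(2)*k^3/2 + 3*k^3/2 + 3*sqrt(2)*k^2/4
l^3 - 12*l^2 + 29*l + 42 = (l - 7)*(l - 6)*(l + 1)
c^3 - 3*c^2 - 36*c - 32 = (c - 8)*(c + 1)*(c + 4)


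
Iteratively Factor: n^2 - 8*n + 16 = (n - 4)*(n - 4)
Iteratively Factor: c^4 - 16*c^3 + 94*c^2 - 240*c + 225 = (c - 5)*(c^3 - 11*c^2 + 39*c - 45) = (c - 5)*(c - 3)*(c^2 - 8*c + 15) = (c - 5)^2*(c - 3)*(c - 3)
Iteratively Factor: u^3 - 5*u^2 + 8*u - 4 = (u - 1)*(u^2 - 4*u + 4) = (u - 2)*(u - 1)*(u - 2)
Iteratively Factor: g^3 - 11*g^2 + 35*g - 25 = (g - 5)*(g^2 - 6*g + 5) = (g - 5)^2*(g - 1)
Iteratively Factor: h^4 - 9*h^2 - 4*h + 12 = (h + 2)*(h^3 - 2*h^2 - 5*h + 6) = (h - 1)*(h + 2)*(h^2 - h - 6) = (h - 1)*(h + 2)^2*(h - 3)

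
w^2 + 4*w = w*(w + 4)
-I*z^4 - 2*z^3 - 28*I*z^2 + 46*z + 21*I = (z - 7*I)*(z + I)*(z + 3*I)*(-I*z + 1)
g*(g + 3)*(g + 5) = g^3 + 8*g^2 + 15*g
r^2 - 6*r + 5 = (r - 5)*(r - 1)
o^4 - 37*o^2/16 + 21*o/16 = o*(o - 1)*(o - 3/4)*(o + 7/4)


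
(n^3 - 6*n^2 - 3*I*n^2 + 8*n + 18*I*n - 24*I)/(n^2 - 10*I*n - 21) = (n^2 - 6*n + 8)/(n - 7*I)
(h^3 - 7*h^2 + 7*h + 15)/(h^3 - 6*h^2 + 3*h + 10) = (h - 3)/(h - 2)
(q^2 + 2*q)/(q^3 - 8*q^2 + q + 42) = q/(q^2 - 10*q + 21)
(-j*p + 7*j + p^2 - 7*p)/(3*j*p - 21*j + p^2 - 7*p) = (-j + p)/(3*j + p)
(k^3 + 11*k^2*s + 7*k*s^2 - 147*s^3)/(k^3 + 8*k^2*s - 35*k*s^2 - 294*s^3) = (-k + 3*s)/(-k + 6*s)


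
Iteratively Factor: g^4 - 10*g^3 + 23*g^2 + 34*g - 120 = (g + 2)*(g^3 - 12*g^2 + 47*g - 60) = (g - 3)*(g + 2)*(g^2 - 9*g + 20) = (g - 5)*(g - 3)*(g + 2)*(g - 4)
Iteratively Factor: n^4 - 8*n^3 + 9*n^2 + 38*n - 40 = (n - 4)*(n^3 - 4*n^2 - 7*n + 10) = (n - 4)*(n - 1)*(n^2 - 3*n - 10) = (n - 5)*(n - 4)*(n - 1)*(n + 2)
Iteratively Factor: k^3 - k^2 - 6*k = (k - 3)*(k^2 + 2*k) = k*(k - 3)*(k + 2)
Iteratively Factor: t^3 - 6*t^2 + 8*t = (t - 4)*(t^2 - 2*t) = t*(t - 4)*(t - 2)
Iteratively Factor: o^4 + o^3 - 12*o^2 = (o)*(o^3 + o^2 - 12*o) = o^2*(o^2 + o - 12) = o^2*(o + 4)*(o - 3)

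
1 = 1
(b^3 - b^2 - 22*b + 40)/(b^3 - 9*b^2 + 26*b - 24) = (b + 5)/(b - 3)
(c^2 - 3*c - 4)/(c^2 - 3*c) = (c^2 - 3*c - 4)/(c*(c - 3))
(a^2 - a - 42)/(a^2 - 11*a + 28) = (a + 6)/(a - 4)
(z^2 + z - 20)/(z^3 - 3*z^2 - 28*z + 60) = (z - 4)/(z^2 - 8*z + 12)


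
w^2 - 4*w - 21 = (w - 7)*(w + 3)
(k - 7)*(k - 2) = k^2 - 9*k + 14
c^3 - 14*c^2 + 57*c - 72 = (c - 8)*(c - 3)^2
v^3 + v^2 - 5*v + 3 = (v - 1)^2*(v + 3)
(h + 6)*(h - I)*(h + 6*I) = h^3 + 6*h^2 + 5*I*h^2 + 6*h + 30*I*h + 36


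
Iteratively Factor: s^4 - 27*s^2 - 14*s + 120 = (s - 5)*(s^3 + 5*s^2 - 2*s - 24) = (s - 5)*(s - 2)*(s^2 + 7*s + 12) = (s - 5)*(s - 2)*(s + 4)*(s + 3)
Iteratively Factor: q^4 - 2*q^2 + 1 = (q + 1)*(q^3 - q^2 - q + 1) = (q + 1)^2*(q^2 - 2*q + 1) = (q - 1)*(q + 1)^2*(q - 1)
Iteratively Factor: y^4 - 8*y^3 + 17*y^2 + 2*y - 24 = (y - 2)*(y^3 - 6*y^2 + 5*y + 12) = (y - 3)*(y - 2)*(y^2 - 3*y - 4) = (y - 3)*(y - 2)*(y + 1)*(y - 4)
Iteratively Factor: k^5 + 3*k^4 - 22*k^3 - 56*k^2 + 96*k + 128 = (k + 1)*(k^4 + 2*k^3 - 24*k^2 - 32*k + 128) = (k + 1)*(k + 4)*(k^3 - 2*k^2 - 16*k + 32) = (k - 2)*(k + 1)*(k + 4)*(k^2 - 16) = (k - 2)*(k + 1)*(k + 4)^2*(k - 4)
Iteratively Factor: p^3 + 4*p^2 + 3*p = (p + 3)*(p^2 + p) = (p + 1)*(p + 3)*(p)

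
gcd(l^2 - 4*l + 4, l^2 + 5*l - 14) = l - 2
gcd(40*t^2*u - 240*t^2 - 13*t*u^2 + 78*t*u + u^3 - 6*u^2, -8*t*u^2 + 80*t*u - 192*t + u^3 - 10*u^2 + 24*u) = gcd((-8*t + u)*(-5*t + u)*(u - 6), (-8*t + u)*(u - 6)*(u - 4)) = 8*t*u - 48*t - u^2 + 6*u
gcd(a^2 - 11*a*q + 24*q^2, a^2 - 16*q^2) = 1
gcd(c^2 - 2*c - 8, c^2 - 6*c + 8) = c - 4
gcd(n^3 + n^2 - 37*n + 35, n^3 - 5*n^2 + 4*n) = n - 1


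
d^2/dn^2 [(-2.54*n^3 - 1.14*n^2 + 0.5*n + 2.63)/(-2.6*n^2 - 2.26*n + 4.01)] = (-2.8421709430404e-14*n^4 + 58.753408*n^3 - 173.472984*n^2 + 121.059444*n - 54.106708)/(17.576*n^6 + 45.8328*n^5 - 41.48352*n^4 - 129.833384*n^3 + 63.980352*n^2 + 109.023078*n - 64.481201)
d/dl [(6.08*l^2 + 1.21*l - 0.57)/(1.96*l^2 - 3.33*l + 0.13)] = (-22.618*l^2 + 3.8152*l - 1.7408)/(3.8416*l^4 - 13.0536*l^3 + 11.5985*l^2 - 0.8658*l + 0.0169)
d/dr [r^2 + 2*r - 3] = 2*r + 2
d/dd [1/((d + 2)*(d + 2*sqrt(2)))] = -(2*d + 2 + 2*sqrt(2))/((d + 2)^2*(d + 2*sqrt(2))^2)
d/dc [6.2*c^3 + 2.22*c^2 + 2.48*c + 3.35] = 18.6*c^2 + 4.44*c + 2.48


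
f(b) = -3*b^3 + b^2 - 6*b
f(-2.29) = 55.01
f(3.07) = -95.80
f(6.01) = -651.19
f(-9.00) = 2322.00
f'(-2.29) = -57.78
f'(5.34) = -251.96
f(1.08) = -9.09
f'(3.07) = -84.68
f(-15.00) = 10440.00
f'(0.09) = -5.89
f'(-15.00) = -2061.00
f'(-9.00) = -753.00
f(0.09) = -0.53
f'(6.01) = -319.06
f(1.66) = -20.93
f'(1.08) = -14.34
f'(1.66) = -27.48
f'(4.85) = -208.00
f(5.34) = -460.34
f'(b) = -9*b^2 + 2*b - 6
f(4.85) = -347.83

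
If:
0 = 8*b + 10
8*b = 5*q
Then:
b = -5/4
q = -2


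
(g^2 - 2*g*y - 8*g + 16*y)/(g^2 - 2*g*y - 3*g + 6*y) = (g - 8)/(g - 3)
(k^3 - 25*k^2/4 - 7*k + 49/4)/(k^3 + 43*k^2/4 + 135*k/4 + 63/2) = (k^2 - 8*k + 7)/(k^2 + 9*k + 18)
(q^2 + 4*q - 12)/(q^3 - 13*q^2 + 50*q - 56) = (q + 6)/(q^2 - 11*q + 28)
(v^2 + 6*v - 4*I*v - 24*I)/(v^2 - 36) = (v - 4*I)/(v - 6)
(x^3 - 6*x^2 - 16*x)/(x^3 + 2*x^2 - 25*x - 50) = x*(x - 8)/(x^2 - 25)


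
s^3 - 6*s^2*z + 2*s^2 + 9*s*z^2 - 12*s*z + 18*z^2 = (s + 2)*(s - 3*z)^2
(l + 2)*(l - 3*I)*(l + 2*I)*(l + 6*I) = l^4 + 2*l^3 + 5*I*l^3 + 12*l^2 + 10*I*l^2 + 24*l + 36*I*l + 72*I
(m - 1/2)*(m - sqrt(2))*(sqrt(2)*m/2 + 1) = sqrt(2)*m^3/2 - sqrt(2)*m^2/4 - sqrt(2)*m + sqrt(2)/2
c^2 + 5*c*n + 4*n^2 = (c + n)*(c + 4*n)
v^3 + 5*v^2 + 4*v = v*(v + 1)*(v + 4)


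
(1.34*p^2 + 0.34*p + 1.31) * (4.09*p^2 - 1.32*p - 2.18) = 5.4806*p^4 - 0.3782*p^3 + 1.9879*p^2 - 2.4704*p - 2.8558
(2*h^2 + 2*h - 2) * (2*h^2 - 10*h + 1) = 4*h^4 - 16*h^3 - 22*h^2 + 22*h - 2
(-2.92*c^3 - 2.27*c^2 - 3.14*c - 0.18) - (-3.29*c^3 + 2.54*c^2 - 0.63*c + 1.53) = 0.37*c^3 - 4.81*c^2 - 2.51*c - 1.71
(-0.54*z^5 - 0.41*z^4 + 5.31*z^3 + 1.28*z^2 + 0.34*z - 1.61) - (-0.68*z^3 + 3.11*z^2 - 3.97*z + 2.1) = -0.54*z^5 - 0.41*z^4 + 5.99*z^3 - 1.83*z^2 + 4.31*z - 3.71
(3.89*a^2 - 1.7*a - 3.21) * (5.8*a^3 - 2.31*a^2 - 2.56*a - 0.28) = 22.562*a^5 - 18.8459*a^4 - 24.6494*a^3 + 10.6779*a^2 + 8.6936*a + 0.8988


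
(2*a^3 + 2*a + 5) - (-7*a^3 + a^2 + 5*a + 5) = 9*a^3 - a^2 - 3*a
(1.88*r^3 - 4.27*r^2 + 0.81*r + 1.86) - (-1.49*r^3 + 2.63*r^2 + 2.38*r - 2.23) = 3.37*r^3 - 6.9*r^2 - 1.57*r + 4.09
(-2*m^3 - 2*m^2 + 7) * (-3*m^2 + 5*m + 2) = 6*m^5 - 4*m^4 - 14*m^3 - 25*m^2 + 35*m + 14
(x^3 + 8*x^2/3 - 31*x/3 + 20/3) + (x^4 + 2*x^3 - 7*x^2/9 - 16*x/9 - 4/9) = x^4 + 3*x^3 + 17*x^2/9 - 109*x/9 + 56/9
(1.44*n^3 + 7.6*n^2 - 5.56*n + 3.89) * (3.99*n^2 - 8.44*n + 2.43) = 5.7456*n^5 + 18.1704*n^4 - 82.8292*n^3 + 80.9155*n^2 - 46.3424*n + 9.4527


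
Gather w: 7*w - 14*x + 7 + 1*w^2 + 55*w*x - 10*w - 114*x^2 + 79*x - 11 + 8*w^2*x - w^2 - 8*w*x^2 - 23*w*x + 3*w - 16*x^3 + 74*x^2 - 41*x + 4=8*w^2*x + w*(-8*x^2 + 32*x) - 16*x^3 - 40*x^2 + 24*x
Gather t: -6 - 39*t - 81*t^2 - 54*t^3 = -54*t^3 - 81*t^2 - 39*t - 6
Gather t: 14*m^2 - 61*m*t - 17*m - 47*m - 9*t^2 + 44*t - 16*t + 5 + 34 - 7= 14*m^2 - 64*m - 9*t^2 + t*(28 - 61*m) + 32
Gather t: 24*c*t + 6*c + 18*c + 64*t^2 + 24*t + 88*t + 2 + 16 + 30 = 24*c + 64*t^2 + t*(24*c + 112) + 48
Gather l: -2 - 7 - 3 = -12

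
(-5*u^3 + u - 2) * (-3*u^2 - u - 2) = 15*u^5 + 5*u^4 + 7*u^3 + 5*u^2 + 4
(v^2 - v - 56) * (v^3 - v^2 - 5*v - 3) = v^5 - 2*v^4 - 60*v^3 + 58*v^2 + 283*v + 168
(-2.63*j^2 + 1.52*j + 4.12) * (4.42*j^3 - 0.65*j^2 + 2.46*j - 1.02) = -11.6246*j^5 + 8.4279*j^4 + 10.7526*j^3 + 3.7438*j^2 + 8.5848*j - 4.2024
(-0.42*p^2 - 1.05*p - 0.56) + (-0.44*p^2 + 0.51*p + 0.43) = -0.86*p^2 - 0.54*p - 0.13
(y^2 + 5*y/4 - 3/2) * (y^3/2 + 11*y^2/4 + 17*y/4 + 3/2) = y^5/2 + 27*y^4/8 + 111*y^3/16 + 43*y^2/16 - 9*y/2 - 9/4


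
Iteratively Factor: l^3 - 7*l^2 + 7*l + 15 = (l - 5)*(l^2 - 2*l - 3) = (l - 5)*(l - 3)*(l + 1)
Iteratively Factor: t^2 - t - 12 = (t - 4)*(t + 3)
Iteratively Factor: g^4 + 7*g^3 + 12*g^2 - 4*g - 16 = (g + 2)*(g^3 + 5*g^2 + 2*g - 8) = (g + 2)^2*(g^2 + 3*g - 4) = (g + 2)^2*(g + 4)*(g - 1)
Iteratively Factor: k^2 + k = (k)*(k + 1)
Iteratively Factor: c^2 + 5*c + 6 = (c + 3)*(c + 2)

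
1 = 1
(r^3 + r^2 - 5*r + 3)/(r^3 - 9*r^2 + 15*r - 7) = (r + 3)/(r - 7)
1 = 1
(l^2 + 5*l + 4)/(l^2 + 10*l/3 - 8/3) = 3*(l + 1)/(3*l - 2)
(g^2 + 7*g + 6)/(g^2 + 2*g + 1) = (g + 6)/(g + 1)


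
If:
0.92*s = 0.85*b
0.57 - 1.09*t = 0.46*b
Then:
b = 1.23913043478261 - 2.3695652173913*t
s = 1.14484877126654 - 2.18927221172023*t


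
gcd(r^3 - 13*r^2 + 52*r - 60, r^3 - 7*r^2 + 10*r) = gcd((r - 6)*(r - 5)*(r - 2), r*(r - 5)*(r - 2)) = r^2 - 7*r + 10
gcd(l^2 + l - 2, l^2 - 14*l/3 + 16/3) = 1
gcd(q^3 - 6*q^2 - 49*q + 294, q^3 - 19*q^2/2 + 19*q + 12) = q - 6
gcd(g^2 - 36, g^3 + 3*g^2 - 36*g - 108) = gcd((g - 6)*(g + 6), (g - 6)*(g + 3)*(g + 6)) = g^2 - 36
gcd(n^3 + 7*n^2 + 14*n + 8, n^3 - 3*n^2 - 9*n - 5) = n + 1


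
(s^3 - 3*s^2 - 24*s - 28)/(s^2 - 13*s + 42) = (s^2 + 4*s + 4)/(s - 6)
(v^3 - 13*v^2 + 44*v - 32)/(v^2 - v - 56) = (v^2 - 5*v + 4)/(v + 7)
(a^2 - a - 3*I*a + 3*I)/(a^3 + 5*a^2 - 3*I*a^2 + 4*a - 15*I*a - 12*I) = (a - 1)/(a^2 + 5*a + 4)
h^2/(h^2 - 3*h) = h/(h - 3)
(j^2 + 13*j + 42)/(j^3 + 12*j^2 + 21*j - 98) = (j + 6)/(j^2 + 5*j - 14)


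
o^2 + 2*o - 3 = (o - 1)*(o + 3)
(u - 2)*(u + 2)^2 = u^3 + 2*u^2 - 4*u - 8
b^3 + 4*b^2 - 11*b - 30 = (b - 3)*(b + 2)*(b + 5)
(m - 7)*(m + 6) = m^2 - m - 42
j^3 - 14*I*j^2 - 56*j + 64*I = (j - 8*I)*(j - 4*I)*(j - 2*I)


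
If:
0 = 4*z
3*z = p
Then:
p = 0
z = 0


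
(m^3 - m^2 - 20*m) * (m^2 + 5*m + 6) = m^5 + 4*m^4 - 19*m^3 - 106*m^2 - 120*m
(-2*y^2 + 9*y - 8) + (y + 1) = -2*y^2 + 10*y - 7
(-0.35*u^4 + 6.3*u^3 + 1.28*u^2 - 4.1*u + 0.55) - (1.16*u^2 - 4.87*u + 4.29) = -0.35*u^4 + 6.3*u^3 + 0.12*u^2 + 0.77*u - 3.74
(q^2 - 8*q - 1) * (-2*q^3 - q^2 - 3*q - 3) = -2*q^5 + 15*q^4 + 7*q^3 + 22*q^2 + 27*q + 3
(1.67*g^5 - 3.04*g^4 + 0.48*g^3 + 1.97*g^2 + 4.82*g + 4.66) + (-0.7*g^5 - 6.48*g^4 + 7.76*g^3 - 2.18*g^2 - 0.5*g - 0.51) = 0.97*g^5 - 9.52*g^4 + 8.24*g^3 - 0.21*g^2 + 4.32*g + 4.15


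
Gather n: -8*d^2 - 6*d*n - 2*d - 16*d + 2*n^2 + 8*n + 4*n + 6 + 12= -8*d^2 - 18*d + 2*n^2 + n*(12 - 6*d) + 18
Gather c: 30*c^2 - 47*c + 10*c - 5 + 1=30*c^2 - 37*c - 4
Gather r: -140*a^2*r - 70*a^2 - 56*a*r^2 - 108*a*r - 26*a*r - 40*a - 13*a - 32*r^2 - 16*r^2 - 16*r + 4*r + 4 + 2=-70*a^2 - 53*a + r^2*(-56*a - 48) + r*(-140*a^2 - 134*a - 12) + 6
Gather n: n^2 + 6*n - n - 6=n^2 + 5*n - 6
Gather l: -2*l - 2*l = -4*l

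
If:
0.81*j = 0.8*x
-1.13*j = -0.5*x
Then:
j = 0.00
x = 0.00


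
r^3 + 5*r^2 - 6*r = r*(r - 1)*(r + 6)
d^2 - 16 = (d - 4)*(d + 4)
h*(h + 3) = h^2 + 3*h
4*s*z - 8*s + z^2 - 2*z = (4*s + z)*(z - 2)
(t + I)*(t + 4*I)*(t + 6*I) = t^3 + 11*I*t^2 - 34*t - 24*I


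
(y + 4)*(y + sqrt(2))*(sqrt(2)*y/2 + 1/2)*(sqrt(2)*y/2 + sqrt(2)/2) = y^4/2 + 3*sqrt(2)*y^3/4 + 5*y^3/2 + 5*y^2/2 + 15*sqrt(2)*y^2/4 + 5*y/2 + 3*sqrt(2)*y + 2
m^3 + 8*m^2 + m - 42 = (m - 2)*(m + 3)*(m + 7)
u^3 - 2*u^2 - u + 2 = (u - 2)*(u - 1)*(u + 1)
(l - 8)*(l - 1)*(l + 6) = l^3 - 3*l^2 - 46*l + 48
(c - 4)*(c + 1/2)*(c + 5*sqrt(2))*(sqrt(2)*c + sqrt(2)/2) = sqrt(2)*c^4 - 3*sqrt(2)*c^3 + 10*c^3 - 30*c^2 - 15*sqrt(2)*c^2/4 - 75*c/2 - sqrt(2)*c - 10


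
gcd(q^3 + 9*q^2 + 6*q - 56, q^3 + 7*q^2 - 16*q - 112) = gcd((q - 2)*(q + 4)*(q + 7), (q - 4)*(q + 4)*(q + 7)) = q^2 + 11*q + 28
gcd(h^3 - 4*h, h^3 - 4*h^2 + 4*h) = h^2 - 2*h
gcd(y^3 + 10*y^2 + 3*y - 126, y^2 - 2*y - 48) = y + 6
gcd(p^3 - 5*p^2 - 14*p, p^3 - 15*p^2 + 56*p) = p^2 - 7*p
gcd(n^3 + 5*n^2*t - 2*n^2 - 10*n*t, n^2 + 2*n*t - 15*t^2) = n + 5*t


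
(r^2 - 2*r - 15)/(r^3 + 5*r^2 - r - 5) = (r^2 - 2*r - 15)/(r^3 + 5*r^2 - r - 5)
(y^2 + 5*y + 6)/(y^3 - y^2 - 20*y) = (y^2 + 5*y + 6)/(y*(y^2 - y - 20))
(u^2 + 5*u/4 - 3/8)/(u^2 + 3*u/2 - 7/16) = 2*(2*u + 3)/(4*u + 7)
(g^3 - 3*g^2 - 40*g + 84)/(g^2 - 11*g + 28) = (g^2 + 4*g - 12)/(g - 4)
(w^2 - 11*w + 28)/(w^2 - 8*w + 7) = (w - 4)/(w - 1)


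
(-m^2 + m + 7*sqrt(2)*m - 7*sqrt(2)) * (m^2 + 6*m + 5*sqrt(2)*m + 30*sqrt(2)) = -m^4 - 5*m^3 + 2*sqrt(2)*m^3 + 10*sqrt(2)*m^2 + 76*m^2 - 12*sqrt(2)*m + 350*m - 420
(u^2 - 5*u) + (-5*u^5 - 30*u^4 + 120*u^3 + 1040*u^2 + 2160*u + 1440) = -5*u^5 - 30*u^4 + 120*u^3 + 1041*u^2 + 2155*u + 1440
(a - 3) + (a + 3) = 2*a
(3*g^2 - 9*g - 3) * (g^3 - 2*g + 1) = 3*g^5 - 9*g^4 - 9*g^3 + 21*g^2 - 3*g - 3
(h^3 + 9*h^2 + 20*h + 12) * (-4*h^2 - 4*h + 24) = -4*h^5 - 40*h^4 - 92*h^3 + 88*h^2 + 432*h + 288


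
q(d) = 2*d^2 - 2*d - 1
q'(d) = 4*d - 2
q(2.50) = 6.50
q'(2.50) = 8.00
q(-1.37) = 5.49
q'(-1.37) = -7.48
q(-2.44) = 15.79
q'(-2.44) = -11.76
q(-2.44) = 15.79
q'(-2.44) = -11.76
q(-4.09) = 40.64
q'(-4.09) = -18.36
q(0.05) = -1.10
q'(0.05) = -1.80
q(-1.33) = 5.20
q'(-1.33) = -7.32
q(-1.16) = 4.01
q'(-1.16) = -6.64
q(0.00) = -1.00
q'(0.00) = -2.00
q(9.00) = 143.00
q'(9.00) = 34.00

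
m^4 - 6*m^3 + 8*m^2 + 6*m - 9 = (m - 3)^2*(m - 1)*(m + 1)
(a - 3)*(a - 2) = a^2 - 5*a + 6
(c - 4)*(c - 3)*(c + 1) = c^3 - 6*c^2 + 5*c + 12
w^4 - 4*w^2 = w^2*(w - 2)*(w + 2)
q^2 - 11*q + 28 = (q - 7)*(q - 4)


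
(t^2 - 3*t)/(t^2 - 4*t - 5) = t*(3 - t)/(-t^2 + 4*t + 5)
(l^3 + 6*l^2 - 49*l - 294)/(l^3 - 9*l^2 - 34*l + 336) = (l + 7)/(l - 8)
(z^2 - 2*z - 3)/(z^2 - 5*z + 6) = (z + 1)/(z - 2)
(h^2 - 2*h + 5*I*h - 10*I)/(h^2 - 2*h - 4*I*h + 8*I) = (h + 5*I)/(h - 4*I)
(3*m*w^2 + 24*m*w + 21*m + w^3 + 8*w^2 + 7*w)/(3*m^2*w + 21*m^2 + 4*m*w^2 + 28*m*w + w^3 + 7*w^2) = (w + 1)/(m + w)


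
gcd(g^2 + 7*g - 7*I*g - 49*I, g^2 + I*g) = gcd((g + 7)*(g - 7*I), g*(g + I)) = 1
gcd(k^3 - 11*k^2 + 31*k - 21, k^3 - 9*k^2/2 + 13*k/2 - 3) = k - 1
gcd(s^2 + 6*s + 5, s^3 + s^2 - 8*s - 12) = 1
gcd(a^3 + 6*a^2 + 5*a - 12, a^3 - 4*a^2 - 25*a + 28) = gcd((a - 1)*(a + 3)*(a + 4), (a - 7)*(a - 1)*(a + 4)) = a^2 + 3*a - 4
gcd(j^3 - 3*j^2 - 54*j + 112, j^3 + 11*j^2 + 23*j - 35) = j + 7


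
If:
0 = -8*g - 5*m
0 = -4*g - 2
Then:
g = -1/2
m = 4/5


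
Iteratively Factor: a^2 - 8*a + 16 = (a - 4)*(a - 4)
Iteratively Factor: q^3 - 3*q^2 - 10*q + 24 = (q + 3)*(q^2 - 6*q + 8) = (q - 4)*(q + 3)*(q - 2)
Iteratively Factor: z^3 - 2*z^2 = (z)*(z^2 - 2*z) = z^2*(z - 2)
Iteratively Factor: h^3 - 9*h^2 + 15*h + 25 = (h - 5)*(h^2 - 4*h - 5) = (h - 5)^2*(h + 1)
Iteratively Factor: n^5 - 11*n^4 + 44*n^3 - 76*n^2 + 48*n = (n - 4)*(n^4 - 7*n^3 + 16*n^2 - 12*n) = (n - 4)*(n - 3)*(n^3 - 4*n^2 + 4*n) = n*(n - 4)*(n - 3)*(n^2 - 4*n + 4) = n*(n - 4)*(n - 3)*(n - 2)*(n - 2)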